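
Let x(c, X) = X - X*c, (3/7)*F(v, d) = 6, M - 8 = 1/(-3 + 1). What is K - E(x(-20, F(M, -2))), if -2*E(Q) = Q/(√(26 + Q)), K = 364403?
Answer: 364403 + 147*√5/40 ≈ 3.6441e+5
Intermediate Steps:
M = 15/2 (M = 8 + 1/(-3 + 1) = 8 + 1/(-2) = 8 - ½ = 15/2 ≈ 7.5000)
F(v, d) = 14 (F(v, d) = (7/3)*6 = 14)
x(c, X) = X - X*c
E(Q) = -Q/(2*√(26 + Q)) (E(Q) = -Q/(2*(√(26 + Q))) = -Q/(2*√(26 + Q)))
K - E(x(-20, F(M, -2))) = 364403 - (-1)*14*(1 - 1*(-20))/(2*√(26 + 14*(1 - 1*(-20)))) = 364403 - (-1)*14*(1 + 20)/(2*√(26 + 14*(1 + 20))) = 364403 - (-1)*14*21/(2*√(26 + 14*21)) = 364403 - (-1)*294/(2*√(26 + 294)) = 364403 - (-1)*294/(2*√320) = 364403 - (-1)*294*√5/40/2 = 364403 - (-147)*√5/40 = 364403 + 147*√5/40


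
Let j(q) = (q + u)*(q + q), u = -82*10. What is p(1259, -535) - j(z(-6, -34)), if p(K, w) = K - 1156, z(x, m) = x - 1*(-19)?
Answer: 21085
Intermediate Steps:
z(x, m) = 19 + x (z(x, m) = x + 19 = 19 + x)
u = -820
p(K, w) = -1156 + K
j(q) = 2*q*(-820 + q) (j(q) = (q - 820)*(q + q) = (-820 + q)*(2*q) = 2*q*(-820 + q))
p(1259, -535) - j(z(-6, -34)) = (-1156 + 1259) - 2*(19 - 6)*(-820 + (19 - 6)) = 103 - 2*13*(-820 + 13) = 103 - 2*13*(-807) = 103 - 1*(-20982) = 103 + 20982 = 21085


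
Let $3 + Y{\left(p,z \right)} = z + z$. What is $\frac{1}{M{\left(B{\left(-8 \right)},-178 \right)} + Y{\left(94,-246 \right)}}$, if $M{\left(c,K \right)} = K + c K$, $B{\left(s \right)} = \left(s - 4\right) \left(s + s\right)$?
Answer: $- \frac{1}{34849} \approx -2.8695 \cdot 10^{-5}$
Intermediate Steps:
$Y{\left(p,z \right)} = -3 + 2 z$ ($Y{\left(p,z \right)} = -3 + \left(z + z\right) = -3 + 2 z$)
$B{\left(s \right)} = 2 s \left(-4 + s\right)$ ($B{\left(s \right)} = \left(-4 + s\right) 2 s = 2 s \left(-4 + s\right)$)
$M{\left(c,K \right)} = K + K c$
$\frac{1}{M{\left(B{\left(-8 \right)},-178 \right)} + Y{\left(94,-246 \right)}} = \frac{1}{- 178 \left(1 + 2 \left(-8\right) \left(-4 - 8\right)\right) + \left(-3 + 2 \left(-246\right)\right)} = \frac{1}{- 178 \left(1 + 2 \left(-8\right) \left(-12\right)\right) - 495} = \frac{1}{- 178 \left(1 + 192\right) - 495} = \frac{1}{\left(-178\right) 193 - 495} = \frac{1}{-34354 - 495} = \frac{1}{-34849} = - \frac{1}{34849}$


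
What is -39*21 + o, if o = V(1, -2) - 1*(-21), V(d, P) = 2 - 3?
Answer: -799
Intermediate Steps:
V(d, P) = -1
o = 20 (o = -1 - 1*(-21) = -1 + 21 = 20)
-39*21 + o = -39*21 + 20 = -819 + 20 = -799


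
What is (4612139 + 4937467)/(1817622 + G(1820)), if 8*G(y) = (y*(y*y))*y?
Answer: 4774803/685750518811 ≈ 6.9629e-6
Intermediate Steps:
G(y) = y**4/8 (G(y) = ((y*(y*y))*y)/8 = ((y*y**2)*y)/8 = (y**3*y)/8 = y**4/8)
(4612139 + 4937467)/(1817622 + G(1820)) = (4612139 + 4937467)/(1817622 + (1/8)*1820**4) = 9549606/(1817622 + (1/8)*10971993760000) = 9549606/(1817622 + 1371499220000) = 9549606/1371501037622 = 9549606*(1/1371501037622) = 4774803/685750518811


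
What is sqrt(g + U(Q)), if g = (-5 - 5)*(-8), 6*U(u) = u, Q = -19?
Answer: sqrt(2766)/6 ≈ 8.7655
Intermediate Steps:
U(u) = u/6
g = 80 (g = -10*(-8) = 80)
sqrt(g + U(Q)) = sqrt(80 + (1/6)*(-19)) = sqrt(80 - 19/6) = sqrt(461/6) = sqrt(2766)/6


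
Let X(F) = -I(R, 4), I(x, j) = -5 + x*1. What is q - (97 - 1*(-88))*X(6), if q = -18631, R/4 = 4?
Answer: -16596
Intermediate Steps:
R = 16 (R = 4*4 = 16)
I(x, j) = -5 + x
X(F) = -11 (X(F) = -(-5 + 16) = -1*11 = -11)
q - (97 - 1*(-88))*X(6) = -18631 - (97 - 1*(-88))*(-11) = -18631 - (97 + 88)*(-11) = -18631 - 185*(-11) = -18631 - 1*(-2035) = -18631 + 2035 = -16596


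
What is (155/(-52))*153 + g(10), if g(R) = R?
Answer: -23195/52 ≈ -446.06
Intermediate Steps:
(155/(-52))*153 + g(10) = (155/(-52))*153 + 10 = (155*(-1/52))*153 + 10 = -155/52*153 + 10 = -23715/52 + 10 = -23195/52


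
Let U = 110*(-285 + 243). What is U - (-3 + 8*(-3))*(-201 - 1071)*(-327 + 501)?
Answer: -5980476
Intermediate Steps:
U = -4620 (U = 110*(-42) = -4620)
U - (-3 + 8*(-3))*(-201 - 1071)*(-327 + 501) = -4620 - (-3 + 8*(-3))*(-201 - 1071)*(-327 + 501) = -4620 - (-3 - 24)*(-1272*174) = -4620 - (-27)*(-221328) = -4620 - 1*5975856 = -4620 - 5975856 = -5980476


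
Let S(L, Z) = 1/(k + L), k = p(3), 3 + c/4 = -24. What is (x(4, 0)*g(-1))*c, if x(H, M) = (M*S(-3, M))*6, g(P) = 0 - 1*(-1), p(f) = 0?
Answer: 0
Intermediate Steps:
c = -108 (c = -12 + 4*(-24) = -12 - 96 = -108)
k = 0
g(P) = 1 (g(P) = 0 + 1 = 1)
S(L, Z) = 1/L (S(L, Z) = 1/(0 + L) = 1/L)
x(H, M) = -2*M (x(H, M) = (M/(-3))*6 = (M*(-⅓))*6 = -M/3*6 = -2*M)
(x(4, 0)*g(-1))*c = (-2*0*1)*(-108) = (0*1)*(-108) = 0*(-108) = 0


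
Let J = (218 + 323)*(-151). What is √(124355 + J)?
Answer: 2*√10666 ≈ 206.55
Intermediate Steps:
J = -81691 (J = 541*(-151) = -81691)
√(124355 + J) = √(124355 - 81691) = √42664 = 2*√10666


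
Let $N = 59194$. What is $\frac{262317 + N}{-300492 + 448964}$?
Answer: $\frac{321511}{148472} \approx 2.1655$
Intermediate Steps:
$\frac{262317 + N}{-300492 + 448964} = \frac{262317 + 59194}{-300492 + 448964} = \frac{321511}{148472}$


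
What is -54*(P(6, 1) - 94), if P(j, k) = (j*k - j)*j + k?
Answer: 5022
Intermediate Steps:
P(j, k) = k + j*(-j + j*k) (P(j, k) = (-j + j*k)*j + k = j*(-j + j*k) + k = k + j*(-j + j*k))
-54*(P(6, 1) - 94) = -54*((1 - 1*6² + 1*6²) - 94) = -54*((1 - 1*36 + 1*36) - 94) = -54*((1 - 36 + 36) - 94) = -54*(1 - 94) = -54*(-93) = 5022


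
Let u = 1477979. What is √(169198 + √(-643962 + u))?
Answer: √(169198 + √834017) ≈ 412.45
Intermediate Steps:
√(169198 + √(-643962 + u)) = √(169198 + √(-643962 + 1477979)) = √(169198 + √834017)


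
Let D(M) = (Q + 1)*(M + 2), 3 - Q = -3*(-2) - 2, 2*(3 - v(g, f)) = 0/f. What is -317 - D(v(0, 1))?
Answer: -317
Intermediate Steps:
v(g, f) = 3 (v(g, f) = 3 - 0/f = 3 - ½*0 = 3 + 0 = 3)
Q = -1 (Q = 3 - (-3*(-2) - 2) = 3 - (6 - 2) = 3 - 1*4 = 3 - 4 = -1)
D(M) = 0 (D(M) = (-1 + 1)*(M + 2) = 0*(2 + M) = 0)
-317 - D(v(0, 1)) = -317 - 1*0 = -317 + 0 = -317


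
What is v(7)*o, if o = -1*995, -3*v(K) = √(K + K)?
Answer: 995*√14/3 ≈ 1241.0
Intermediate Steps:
v(K) = -√2*√K/3 (v(K) = -√(K + K)/3 = -√2*√K/3)
o = -995
v(7)*o = -√2*√7/3*(-995) = -√14/3*(-995) = 995*√14/3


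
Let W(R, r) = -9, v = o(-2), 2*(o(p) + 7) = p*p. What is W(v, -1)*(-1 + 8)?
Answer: -63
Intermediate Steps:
o(p) = -7 + p²/2 (o(p) = -7 + (p*p)/2 = -7 + p²/2)
v = -5 (v = -7 + (½)*(-2)² = -7 + (½)*4 = -7 + 2 = -5)
W(v, -1)*(-1 + 8) = -9*(-1 + 8) = -9*7 = -63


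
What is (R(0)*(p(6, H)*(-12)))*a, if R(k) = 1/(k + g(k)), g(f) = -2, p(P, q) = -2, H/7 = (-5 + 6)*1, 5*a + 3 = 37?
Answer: -408/5 ≈ -81.600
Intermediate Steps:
a = 34/5 (a = -⅗ + (⅕)*37 = -⅗ + 37/5 = 34/5 ≈ 6.8000)
H = 7 (H = 7*((-5 + 6)*1) = 7*(1*1) = 7*1 = 7)
R(k) = 1/(-2 + k) (R(k) = 1/(k - 2) = 1/(-2 + k))
(R(0)*(p(6, H)*(-12)))*a = ((-2*(-12))/(-2 + 0))*(34/5) = (24/(-2))*(34/5) = -½*24*(34/5) = -12*34/5 = -408/5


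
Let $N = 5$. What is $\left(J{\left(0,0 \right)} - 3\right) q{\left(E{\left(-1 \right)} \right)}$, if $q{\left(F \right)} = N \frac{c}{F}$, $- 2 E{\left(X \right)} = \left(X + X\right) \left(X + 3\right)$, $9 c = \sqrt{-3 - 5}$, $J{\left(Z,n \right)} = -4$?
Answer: $- \frac{35 i \sqrt{2}}{9} \approx - 5.4997 i$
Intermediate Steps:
$c = \frac{2 i \sqrt{2}}{9}$ ($c = \frac{\sqrt{-3 - 5}}{9} = \frac{\sqrt{-8}}{9} = \frac{2 i \sqrt{2}}{9} \approx 0.31427 i$)
$E{\left(X \right)} = - X \left(3 + X\right)$ ($E{\left(X \right)} = - \frac{\left(X + X\right) \left(X + 3\right)}{2} = - \frac{2 X \left(3 + X\right)}{2} = - X \left(3 + X\right)$)
$q{\left(F \right)} = \frac{10 i \sqrt{2}}{9 F}$ ($q{\left(F \right)} = 5 \frac{\frac{2}{9} i \sqrt{2}}{F} = 5 \frac{2 i \sqrt{2}}{9 F} = \frac{10 i \sqrt{2}}{9 F}$)
$\left(J{\left(0,0 \right)} - 3\right) q{\left(E{\left(-1 \right)} \right)} = \left(-4 - 3\right) \frac{10 i \sqrt{2}}{9 \left(\left(-1\right) \left(-1\right) \left(3 - 1\right)\right)} = - 7 \frac{10 i \sqrt{2}}{9 \left(\left(-1\right) \left(-1\right) 2\right)} = - 7 \frac{10 i \sqrt{2}}{9 \cdot 2} = - 7 \cdot \frac{10}{9} i \sqrt{2} \cdot \frac{1}{2} = - 7 \frac{5 i \sqrt{2}}{9} = - \frac{35 i \sqrt{2}}{9}$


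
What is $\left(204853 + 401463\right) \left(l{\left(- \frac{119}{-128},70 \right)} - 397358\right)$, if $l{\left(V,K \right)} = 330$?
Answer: $-240724428848$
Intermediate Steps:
$\left(204853 + 401463\right) \left(l{\left(- \frac{119}{-128},70 \right)} - 397358\right) = \left(204853 + 401463\right) \left(330 - 397358\right) = 606316 \left(-397028\right) = -240724428848$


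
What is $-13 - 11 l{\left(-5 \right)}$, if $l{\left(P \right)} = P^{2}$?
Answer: $-288$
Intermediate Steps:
$-13 - 11 l{\left(-5 \right)} = -13 - 11 \left(-5\right)^{2} = -13 - 275 = -288$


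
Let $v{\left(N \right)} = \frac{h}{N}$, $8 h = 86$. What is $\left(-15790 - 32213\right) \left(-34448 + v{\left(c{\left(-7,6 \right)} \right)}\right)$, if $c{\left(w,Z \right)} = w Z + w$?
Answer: $\frac{324109103553}{196} \approx 1.6536 \cdot 10^{9}$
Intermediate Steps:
$h = \frac{43}{4}$ ($h = \frac{1}{8} \cdot 86 = \frac{43}{4} \approx 10.75$)
$c{\left(w,Z \right)} = w + Z w$ ($c{\left(w,Z \right)} = Z w + w = w + Z w$)
$v{\left(N \right)} = \frac{43}{4 N}$
$\left(-15790 - 32213\right) \left(-34448 + v{\left(c{\left(-7,6 \right)} \right)}\right) = \left(-15790 - 32213\right) \left(-34448 + \frac{43}{4 \left(- 7 \left(1 + 6\right)\right)}\right) = - 48003 \left(-34448 + \frac{43}{4 \left(\left(-7\right) 7\right)}\right) = - 48003 \left(-34448 + \frac{43}{4 \left(-49\right)}\right) = - 48003 \left(-34448 + \frac{43}{4} \left(- \frac{1}{49}\right)\right) = - 48003 \left(-34448 - \frac{43}{196}\right) = \left(-48003\right) \left(- \frac{6751851}{196}\right) = \frac{324109103553}{196}$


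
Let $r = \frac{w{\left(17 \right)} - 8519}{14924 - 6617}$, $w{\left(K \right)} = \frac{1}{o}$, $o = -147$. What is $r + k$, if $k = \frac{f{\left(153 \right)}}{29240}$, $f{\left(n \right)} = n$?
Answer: $- \frac{2142955519}{2100341880} \approx -1.0203$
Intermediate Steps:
$w{\left(K \right)} = - \frac{1}{147}$ ($w{\left(K \right)} = \frac{1}{-147} = - \frac{1}{147}$)
$k = \frac{9}{1720}$ ($k = \frac{153}{29240} = 153 \cdot \frac{1}{29240} = \frac{9}{1720} \approx 0.0052326$)
$r = - \frac{1252294}{1221129}$ ($r = \frac{- \frac{1}{147} - 8519}{14924 - 6617} = - \frac{1252294}{147 \cdot 8307} = \left(- \frac{1252294}{147}\right) \frac{1}{8307} = - \frac{1252294}{1221129} \approx -1.0255$)
$r + k = - \frac{1252294}{1221129} + \frac{9}{1720} = - \frac{2142955519}{2100341880}$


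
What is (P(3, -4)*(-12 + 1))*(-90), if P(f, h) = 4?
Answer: 3960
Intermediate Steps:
(P(3, -4)*(-12 + 1))*(-90) = (4*(-12 + 1))*(-90) = (4*(-11))*(-90) = -44*(-90) = 3960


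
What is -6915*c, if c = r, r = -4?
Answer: 27660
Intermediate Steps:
c = -4
-6915*c = -6915*(-4) = 27660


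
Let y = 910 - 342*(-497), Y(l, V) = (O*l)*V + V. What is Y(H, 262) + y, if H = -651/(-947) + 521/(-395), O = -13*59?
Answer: 111493503358/374065 ≈ 2.9806e+5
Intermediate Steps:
O = -767
H = -236242/374065 (H = -651*(-1/947) + 521*(-1/395) = 651/947 - 521/395 = -236242/374065 ≈ -0.63155)
Y(l, V) = V - 767*V*l (Y(l, V) = (-767*l)*V + V = -767*V*l + V = V - 767*V*l)
y = 170884 (y = 910 + 169974 = 170884)
Y(H, 262) + y = 262*(1 - 767*(-236242/374065)) + 170884 = 262*(1 + 181197614/374065) + 170884 = 262*(181571679/374065) + 170884 = 47571779898/374065 + 170884 = 111493503358/374065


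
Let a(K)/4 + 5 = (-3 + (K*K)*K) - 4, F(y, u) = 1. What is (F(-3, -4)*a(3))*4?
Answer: 240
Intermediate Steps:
a(K) = -48 + 4*K**3 (a(K) = -20 + 4*((-3 + (K*K)*K) - 4) = -20 + 4*((-3 + K**2*K) - 4) = -20 + 4*((-3 + K**3) - 4) = -20 + 4*(-7 + K**3) = -20 + (-28 + 4*K**3) = -48 + 4*K**3)
(F(-3, -4)*a(3))*4 = (1*(-48 + 4*3**3))*4 = (1*(-48 + 4*27))*4 = (1*(-48 + 108))*4 = (1*60)*4 = 60*4 = 240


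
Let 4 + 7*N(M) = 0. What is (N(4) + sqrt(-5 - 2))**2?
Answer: (4 - 7*I*sqrt(7))**2/49 ≈ -6.6735 - 3.0237*I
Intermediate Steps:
N(M) = -4/7 (N(M) = -4/7 + (1/7)*0 = -4/7 + 0 = -4/7)
(N(4) + sqrt(-5 - 2))**2 = (-4/7 + sqrt(-5 - 2))**2 = (-4/7 + sqrt(-7))**2 = (-4/7 + I*sqrt(7))**2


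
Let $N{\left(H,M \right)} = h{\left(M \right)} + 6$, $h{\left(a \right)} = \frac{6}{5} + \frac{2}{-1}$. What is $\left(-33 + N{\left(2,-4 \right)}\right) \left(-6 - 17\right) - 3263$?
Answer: $- \frac{13118}{5} \approx -2623.6$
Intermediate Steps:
$h{\left(a \right)} = - \frac{4}{5}$ ($h{\left(a \right)} = 6 \cdot \frac{1}{5} + 2 \left(-1\right) = \frac{6}{5} - 2 = - \frac{4}{5}$)
$N{\left(H,M \right)} = \frac{26}{5}$ ($N{\left(H,M \right)} = - \frac{4}{5} + 6 = \frac{26}{5}$)
$\left(-33 + N{\left(2,-4 \right)}\right) \left(-6 - 17\right) - 3263 = \left(-33 + \frac{26}{5}\right) \left(-6 - 17\right) - 3263 = \left(- \frac{139}{5}\right) \left(-23\right) - 3263 = \frac{3197}{5} - 3263 = - \frac{13118}{5}$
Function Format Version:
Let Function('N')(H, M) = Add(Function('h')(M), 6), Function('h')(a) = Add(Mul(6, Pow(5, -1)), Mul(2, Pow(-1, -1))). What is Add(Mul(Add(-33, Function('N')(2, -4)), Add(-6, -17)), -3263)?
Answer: Rational(-13118, 5) ≈ -2623.6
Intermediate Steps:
Function('h')(a) = Rational(-4, 5) (Function('h')(a) = Add(Mul(6, Rational(1, 5)), Mul(2, -1)) = Add(Rational(6, 5), -2) = Rational(-4, 5))
Function('N')(H, M) = Rational(26, 5) (Function('N')(H, M) = Add(Rational(-4, 5), 6) = Rational(26, 5))
Add(Mul(Add(-33, Function('N')(2, -4)), Add(-6, -17)), -3263) = Add(Mul(Add(-33, Rational(26, 5)), Add(-6, -17)), -3263) = Add(Mul(Rational(-139, 5), -23), -3263) = Add(Rational(3197, 5), -3263) = Rational(-13118, 5)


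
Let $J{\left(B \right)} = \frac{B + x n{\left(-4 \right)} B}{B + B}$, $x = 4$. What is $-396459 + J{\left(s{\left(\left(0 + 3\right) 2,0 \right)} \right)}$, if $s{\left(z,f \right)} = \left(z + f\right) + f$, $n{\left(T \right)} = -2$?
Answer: $- \frac{792925}{2} \approx -3.9646 \cdot 10^{5}$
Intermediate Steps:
$s{\left(z,f \right)} = z + 2 f$ ($s{\left(z,f \right)} = \left(f + z\right) + f = z + 2 f$)
$J{\left(B \right)} = - \frac{7}{2}$ ($J{\left(B \right)} = \frac{B + 4 \left(-2\right) B}{B + B} = \frac{B - 8 B}{2 B} = - 7 B \frac{1}{2 B} = - \frac{7}{2}$)
$-396459 + J{\left(s{\left(\left(0 + 3\right) 2,0 \right)} \right)} = -396459 - \frac{7}{2} = - \frac{792925}{2}$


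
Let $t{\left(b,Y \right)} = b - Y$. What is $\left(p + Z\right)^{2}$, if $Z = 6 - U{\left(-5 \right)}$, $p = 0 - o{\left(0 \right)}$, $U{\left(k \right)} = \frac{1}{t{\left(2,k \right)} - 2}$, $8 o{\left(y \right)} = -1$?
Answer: $\frac{56169}{1600} \approx 35.106$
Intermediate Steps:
$o{\left(y \right)} = - \frac{1}{8}$ ($o{\left(y \right)} = \frac{1}{8} \left(-1\right) = - \frac{1}{8}$)
$U{\left(k \right)} = - \frac{1}{k}$ ($U{\left(k \right)} = \frac{1}{\left(2 - k\right) - 2} = \frac{1}{\left(-1\right) k} = - \frac{1}{k}$)
$p = \frac{1}{8}$ ($p = 0 - - \frac{1}{8} = 0 + \frac{1}{8} = \frac{1}{8} \approx 0.125$)
$Z = \frac{29}{5}$ ($Z = 6 - - \frac{1}{-5} = 6 - \left(-1\right) \left(- \frac{1}{5}\right) = 6 - \frac{1}{5} = \frac{29}{5} \approx 5.8$)
$\left(p + Z\right)^{2} = \left(\frac{1}{8} + \frac{29}{5}\right)^{2} = \left(\frac{237}{40}\right)^{2} = \frac{56169}{1600}$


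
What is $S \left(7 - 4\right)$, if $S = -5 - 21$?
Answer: $-78$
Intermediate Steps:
$S = -26$
$S \left(7 - 4\right) = - 26 \left(7 - 4\right) = \left(-26\right) 3 = -78$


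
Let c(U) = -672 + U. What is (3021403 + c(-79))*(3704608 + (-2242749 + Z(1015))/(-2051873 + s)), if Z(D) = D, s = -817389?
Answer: 1459454540758075980/130421 ≈ 1.1190e+13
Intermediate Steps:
(3021403 + c(-79))*(3704608 + (-2242749 + Z(1015))/(-2051873 + s)) = (3021403 + (-672 - 79))*(3704608 + (-2242749 + 1015)/(-2051873 - 817389)) = (3021403 - 751)*(3704608 - 2241734/(-2869262)) = 3020652*(3704608 - 2241734*(-1/2869262)) = 3020652*(3704608 + 101897/130421) = 3020652*(483158781865/130421) = 1459454540758075980/130421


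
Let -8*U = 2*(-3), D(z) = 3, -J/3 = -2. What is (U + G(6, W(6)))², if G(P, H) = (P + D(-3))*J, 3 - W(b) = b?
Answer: 47961/16 ≈ 2997.6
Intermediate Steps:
J = 6 (J = -3*(-2) = 6)
W(b) = 3 - b
G(P, H) = 18 + 6*P (G(P, H) = (P + 3)*6 = (3 + P)*6 = 18 + 6*P)
U = ¾ (U = -(-3)/4 = -⅛*(-6) = ¾ ≈ 0.75000)
(U + G(6, W(6)))² = (¾ + (18 + 6*6))² = (¾ + (18 + 36))² = (¾ + 54)² = (219/4)² = 47961/16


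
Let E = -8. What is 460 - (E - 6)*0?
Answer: 460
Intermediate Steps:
460 - (E - 6)*0 = 460 - (-8 - 6)*0 = 460 - (-14)*0 = 460 - 1*0 = 460 + 0 = 460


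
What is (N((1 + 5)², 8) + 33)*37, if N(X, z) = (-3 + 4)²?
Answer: 1258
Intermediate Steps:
N(X, z) = 1 (N(X, z) = 1² = 1)
(N((1 + 5)², 8) + 33)*37 = (1 + 33)*37 = 34*37 = 1258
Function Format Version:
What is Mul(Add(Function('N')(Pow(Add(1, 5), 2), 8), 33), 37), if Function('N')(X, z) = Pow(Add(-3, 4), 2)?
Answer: 1258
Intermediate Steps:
Function('N')(X, z) = 1 (Function('N')(X, z) = Pow(1, 2) = 1)
Mul(Add(Function('N')(Pow(Add(1, 5), 2), 8), 33), 37) = Mul(Add(1, 33), 37) = Mul(34, 37) = 1258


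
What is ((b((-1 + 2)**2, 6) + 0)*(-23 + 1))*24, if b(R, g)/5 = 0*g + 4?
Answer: -10560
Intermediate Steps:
b(R, g) = 20 (b(R, g) = 5*(0*g + 4) = 5*(0 + 4) = 5*4 = 20)
((b((-1 + 2)**2, 6) + 0)*(-23 + 1))*24 = ((20 + 0)*(-23 + 1))*24 = (20*(-22))*24 = -440*24 = -10560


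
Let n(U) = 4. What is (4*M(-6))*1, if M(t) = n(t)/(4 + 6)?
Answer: 8/5 ≈ 1.6000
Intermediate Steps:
M(t) = 2/5 (M(t) = 4/(4 + 6) = 4/10 = 4*(1/10) = 2/5)
(4*M(-6))*1 = (4*(2/5))*1 = (8/5)*1 = 8/5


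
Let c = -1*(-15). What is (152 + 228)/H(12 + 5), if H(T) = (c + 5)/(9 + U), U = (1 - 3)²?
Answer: 247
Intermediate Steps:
c = 15
U = 4 (U = (-2)² = 4)
H(T) = 20/13 (H(T) = (15 + 5)/(9 + 4) = 20/13)
(152 + 228)/H(12 + 5) = (152 + 228)/(20/13) = 380*(13/20) = 247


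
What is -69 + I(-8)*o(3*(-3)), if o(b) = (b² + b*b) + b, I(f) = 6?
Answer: 849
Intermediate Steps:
o(b) = b + 2*b² (o(b) = (b² + b²) + b = 2*b² + b = b + 2*b²)
-69 + I(-8)*o(3*(-3)) = -69 + 6*((3*(-3))*(1 + 2*(3*(-3)))) = -69 + 6*(-9*(1 + 2*(-9))) = -69 + 6*(-9*(1 - 18)) = -69 + 6*(-9*(-17)) = -69 + 6*153 = -69 + 918 = 849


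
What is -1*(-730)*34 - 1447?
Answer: 23373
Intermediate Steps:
-1*(-730)*34 - 1447 = 730*34 - 1447 = 24820 - 1447 = 23373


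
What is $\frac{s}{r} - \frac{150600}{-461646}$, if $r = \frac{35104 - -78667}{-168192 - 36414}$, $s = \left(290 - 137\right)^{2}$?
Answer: $- \frac{368515439416514}{8753654511} \approx -42098.0$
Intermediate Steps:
$s = 23409$ ($s = 153^{2} = 23409$)
$r = - \frac{113771}{204606}$ ($r = \frac{35104 + \left(-37490 + 116157\right)}{-204606} = \left(35104 + 78667\right) \left(- \frac{1}{204606}\right) = 113771 \left(- \frac{1}{204606}\right) = - \frac{113771}{204606} \approx -0.55605$)
$\frac{s}{r} - \frac{150600}{-461646} = \frac{23409}{- \frac{113771}{204606}} - \frac{150600}{-461646} = 23409 \left(- \frac{204606}{113771}\right) - - \frac{25100}{76941} = - \frac{4789621854}{113771} + \frac{25100}{76941} = - \frac{368515439416514}{8753654511}$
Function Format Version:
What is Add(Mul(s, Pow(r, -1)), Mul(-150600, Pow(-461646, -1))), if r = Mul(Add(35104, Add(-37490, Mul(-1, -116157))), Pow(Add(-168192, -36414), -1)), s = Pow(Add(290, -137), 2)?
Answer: Rational(-368515439416514, 8753654511) ≈ -42098.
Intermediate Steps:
s = 23409 (s = Pow(153, 2) = 23409)
r = Rational(-113771, 204606) (r = Mul(Add(35104, Add(-37490, 116157)), Pow(-204606, -1)) = Mul(Add(35104, 78667), Rational(-1, 204606)) = Mul(113771, Rational(-1, 204606)) = Rational(-113771, 204606) ≈ -0.55605)
Add(Mul(s, Pow(r, -1)), Mul(-150600, Pow(-461646, -1))) = Add(Mul(23409, Pow(Rational(-113771, 204606), -1)), Mul(-150600, Pow(-461646, -1))) = Add(Mul(23409, Rational(-204606, 113771)), Mul(-150600, Rational(-1, 461646))) = Add(Rational(-4789621854, 113771), Rational(25100, 76941)) = Rational(-368515439416514, 8753654511)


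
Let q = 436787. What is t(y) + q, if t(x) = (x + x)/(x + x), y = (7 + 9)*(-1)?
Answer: 436788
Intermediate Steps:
y = -16 (y = 16*(-1) = -16)
t(x) = 1 (t(x) = (2*x)/((2*x)) = (2*x)*(1/(2*x)) = 1)
t(y) + q = 1 + 436787 = 436788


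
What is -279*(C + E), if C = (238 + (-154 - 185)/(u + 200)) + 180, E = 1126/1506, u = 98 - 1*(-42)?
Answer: -9946583709/85340 ≈ -1.1655e+5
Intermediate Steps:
u = 140 (u = 98 + 42 = 140)
E = 563/753 (E = 1126*(1/1506) = 563/753 ≈ 0.74768)
C = 141781/340 (C = (238 + (-154 - 185)/(140 + 200)) + 180 = (238 - 339/340) + 180 = 80581/340 + 180 = 141781/340 ≈ 417.00)
-279*(C + E) = -279*(141781/340 + 563/753) = -279*106952513/256020 = -9946583709/85340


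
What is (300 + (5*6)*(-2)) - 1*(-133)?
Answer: 373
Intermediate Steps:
(300 + (5*6)*(-2)) - 1*(-133) = (300 + 30*(-2)) + 133 = (300 - 60) + 133 = 240 + 133 = 373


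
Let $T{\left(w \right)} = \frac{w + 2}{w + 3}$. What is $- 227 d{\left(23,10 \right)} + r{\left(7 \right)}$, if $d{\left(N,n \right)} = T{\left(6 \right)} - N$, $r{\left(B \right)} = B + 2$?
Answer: $\frac{45254}{9} \approx 5028.2$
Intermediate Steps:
$r{\left(B \right)} = 2 + B$
$T{\left(w \right)} = \frac{2 + w}{3 + w}$
$d{\left(N,n \right)} = \frac{8}{9} - N$ ($d{\left(N,n \right)} = \frac{2 + 6}{3 + 6} - N = \frac{1}{9} \cdot 8 - N = \frac{8}{9} - N$)
$- 227 d{\left(23,10 \right)} + r{\left(7 \right)} = - 227 \left(\frac{8}{9} - 23\right) + \left(2 + 7\right) = - 227 \left(\frac{8}{9} - 23\right) + 9 = \left(-227\right) \left(- \frac{199}{9}\right) + 9 = \frac{45173}{9} + 9 = \frac{45254}{9}$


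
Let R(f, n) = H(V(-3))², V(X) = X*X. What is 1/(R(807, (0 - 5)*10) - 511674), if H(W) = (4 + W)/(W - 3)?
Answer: -36/18420095 ≈ -1.9544e-6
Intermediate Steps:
V(X) = X²
H(W) = (4 + W)/(-3 + W)
R(f, n) = 169/36 (R(f, n) = ((4 + (-3)²)/(-3 + (-3)²))² = ((4 + 9)/(-3 + 9))² = (13/6)² = 169/36)
1/(R(807, (0 - 5)*10) - 511674) = 1/(169/36 - 511674) = 1/(-18420095/36) = -36/18420095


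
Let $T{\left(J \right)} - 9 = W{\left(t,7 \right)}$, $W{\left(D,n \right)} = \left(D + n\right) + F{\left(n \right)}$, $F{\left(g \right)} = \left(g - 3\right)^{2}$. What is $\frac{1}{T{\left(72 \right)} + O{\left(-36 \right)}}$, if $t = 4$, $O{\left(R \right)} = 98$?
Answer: $\frac{1}{134} \approx 0.0074627$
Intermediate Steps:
$F{\left(g \right)} = \left(-3 + g\right)^{2}$
$W{\left(D,n \right)} = D + n + \left(-3 + n\right)^{2}$ ($W{\left(D,n \right)} = \left(D + n\right) + \left(-3 + n\right)^{2} = D + n + \left(-3 + n\right)^{2}$)
$T{\left(J \right)} = 36$ ($T{\left(J \right)} = 9 + \left(4 + 7 + \left(-3 + 7\right)^{2}\right) = 9 + \left(4 + 7 + 4^{2}\right) = 9 + \left(4 + 7 + 16\right) = 9 + 27 = 36$)
$\frac{1}{T{\left(72 \right)} + O{\left(-36 \right)}} = \frac{1}{36 + 98} = \frac{1}{134}$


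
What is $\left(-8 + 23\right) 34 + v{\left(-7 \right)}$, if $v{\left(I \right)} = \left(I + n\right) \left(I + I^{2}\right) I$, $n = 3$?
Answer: $1686$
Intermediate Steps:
$v{\left(I \right)} = I \left(3 + I\right) \left(I + I^{2}\right)$ ($v{\left(I \right)} = \left(I + 3\right) \left(I + I^{2}\right) I = \left(3 + I\right) \left(I + I^{2}\right) I = I \left(3 + I\right) \left(I + I^{2}\right)$)
$\left(-8 + 23\right) 34 + v{\left(-7 \right)} = \left(-8 + 23\right) 34 + \left(-7\right)^{2} \left(3 + \left(-7\right)^{2} + 4 \left(-7\right)\right) = 15 \cdot 34 + 49 \left(3 + 49 - 28\right) = 510 + 49 \cdot 24 = 510 + 1176 = 1686$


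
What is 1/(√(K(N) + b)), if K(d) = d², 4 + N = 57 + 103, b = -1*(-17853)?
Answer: √861/6027 ≈ 0.0048686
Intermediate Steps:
b = 17853
N = 156 (N = -4 + (57 + 103) = -4 + 160 = 156)
1/(√(K(N) + b)) = 1/(√(156² + 17853)) = 1/(√(24336 + 17853)) = 1/(√42189) = 1/(7*√861) = √861/6027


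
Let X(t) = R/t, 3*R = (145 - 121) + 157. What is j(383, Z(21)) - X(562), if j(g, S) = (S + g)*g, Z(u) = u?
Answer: 260877971/1686 ≈ 1.5473e+5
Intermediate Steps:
j(g, S) = g*(S + g)
R = 181/3 (R = ((145 - 121) + 157)/3 = (24 + 157)/3 = (⅓)*181 = 181/3 ≈ 60.333)
X(t) = 181/(3*t)
j(383, Z(21)) - X(562) = 383*(21 + 383) - 181/(3*562) = 383*404 - 181/(3*562) = 154732 - 1*181/1686 = 154732 - 181/1686 = 260877971/1686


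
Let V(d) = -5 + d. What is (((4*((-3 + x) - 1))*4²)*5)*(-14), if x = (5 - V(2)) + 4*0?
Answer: -17920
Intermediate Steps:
x = 8 (x = (5 - (-5 + 2)) + 4*0 = (5 - 1*(-3)) + 0 = (5 + 3) + 0 = 8 + 0 = 8)
(((4*((-3 + x) - 1))*4²)*5)*(-14) = (((4*((-3 + 8) - 1))*4²)*5)*(-14) = (((4*(5 - 1))*16)*5)*(-14) = (((4*4)*16)*5)*(-14) = ((16*16)*5)*(-14) = (256*5)*(-14) = 1280*(-14) = -17920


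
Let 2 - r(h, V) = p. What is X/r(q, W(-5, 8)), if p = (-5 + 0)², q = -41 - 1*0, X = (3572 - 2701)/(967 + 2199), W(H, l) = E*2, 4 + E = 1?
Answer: -871/72818 ≈ -0.011961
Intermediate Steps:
E = -3 (E = -4 + 1 = -3)
W(H, l) = -6 (W(H, l) = -3*2 = -6)
X = 871/3166 ≈ 0.27511
q = -41 (q = -41 + 0 = -41)
p = 25 (p = (-5)² = 25)
r(h, V) = -23 (r(h, V) = 2 - 1*25 = 2 - 25 = -23)
X/r(q, W(-5, 8)) = (871/3166)/(-23) = (871/3166)*(-1/23) = -871/72818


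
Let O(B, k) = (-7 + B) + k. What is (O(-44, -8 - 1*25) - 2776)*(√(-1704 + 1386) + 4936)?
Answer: -14116960 - 2860*I*√318 ≈ -1.4117e+7 - 51001.0*I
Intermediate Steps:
O(B, k) = -7 + B + k
(O(-44, -8 - 1*25) - 2776)*(√(-1704 + 1386) + 4936) = ((-7 - 44 + (-8 - 1*25)) - 2776)*(√(-1704 + 1386) + 4936) = ((-7 - 44 + (-8 - 25)) - 2776)*(√(-318) + 4936) = ((-7 - 44 - 33) - 2776)*(I*√318 + 4936) = (-84 - 2776)*(4936 + I*√318) = -2860*(4936 + I*√318) = -14116960 - 2860*I*√318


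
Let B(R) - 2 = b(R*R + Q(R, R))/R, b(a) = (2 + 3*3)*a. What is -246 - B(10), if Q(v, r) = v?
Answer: -369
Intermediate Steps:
b(a) = 11*a (b(a) = (2 + 9)*a = 11*a)
B(R) = 2 + (11*R + 11*R²)/R (B(R) = 2 + (11*(R*R + R))/R = 2 + (11*(R² + R))/R = 2 + (11*(R + R²))/R = 2 + (11*R + 11*R²)/R)
-246 - B(10) = -246 - (13 + 11*10) = -246 - (13 + 110) = -246 - 1*123 = -246 - 123 = -369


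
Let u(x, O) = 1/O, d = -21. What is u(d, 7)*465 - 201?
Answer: -942/7 ≈ -134.57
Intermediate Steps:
u(d, 7)*465 - 201 = 465/7 - 201 = -942/7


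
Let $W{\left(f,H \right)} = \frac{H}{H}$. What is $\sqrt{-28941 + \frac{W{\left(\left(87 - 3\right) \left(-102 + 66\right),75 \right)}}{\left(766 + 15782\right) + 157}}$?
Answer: $\frac{2 i \sqrt{2019047335955}}{16705} \approx 170.12 i$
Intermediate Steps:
$W{\left(f,H \right)} = 1$
$\sqrt{-28941 + \frac{W{\left(\left(87 - 3\right) \left(-102 + 66\right),75 \right)}}{\left(766 + 15782\right) + 157}} = \sqrt{-28941 + 1 \frac{1}{\left(766 + 15782\right) + 157}} = \sqrt{-28941 + 1 \frac{1}{16548 + 157}} = \sqrt{-28941 + 1 \cdot \frac{1}{16705}} = \sqrt{-28941 + \frac{1}{16705}} = \sqrt{- \frac{483459404}{16705}} = \frac{2 i \sqrt{2019047335955}}{16705}$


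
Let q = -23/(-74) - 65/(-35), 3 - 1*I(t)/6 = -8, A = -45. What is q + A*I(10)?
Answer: -1537337/518 ≈ -2967.8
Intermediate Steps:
I(t) = 66 (I(t) = 18 - 6*(-8) = 18 + 48 = 66)
q = 1123/518 (q = -23*(-1/74) - 65*(-1/35) = 23/74 + 13/7 = 1123/518 ≈ 2.1680)
q + A*I(10) = 1123/518 - 45*66 = 1123/518 - 2970 = -1537337/518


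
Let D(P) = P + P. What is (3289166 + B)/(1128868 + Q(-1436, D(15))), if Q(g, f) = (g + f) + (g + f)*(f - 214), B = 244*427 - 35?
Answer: 3393319/1386166 ≈ 2.4480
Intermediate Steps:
D(P) = 2*P
B = 104153 (B = 104188 - 35 = 104153)
Q(g, f) = f + g + (-214 + f)*(f + g) (Q(g, f) = (f + g) + (f + g)*(-214 + f) = (f + g) + (-214 + f)*(f + g) = f + g + (-214 + f)*(f + g))
(3289166 + B)/(1128868 + Q(-1436, D(15))) = (3289166 + 104153)/(1128868 + ((2*15)² - 426*15 - 213*(-1436) + (2*15)*(-1436))) = 3393319/(1128868 + (30² - 213*30 + 305868 + 30*(-1436))) = 3393319/(1128868 + (900 - 6390 + 305868 - 43080)) = 3393319/(1128868 + 257298) = 3393319/1386166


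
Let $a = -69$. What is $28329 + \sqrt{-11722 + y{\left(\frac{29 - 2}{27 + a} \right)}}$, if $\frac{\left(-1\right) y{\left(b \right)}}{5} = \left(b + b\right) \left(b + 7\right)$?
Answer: $28329 + \frac{i \sqrt{2289502}}{14} \approx 28329.0 + 108.08 i$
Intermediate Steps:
$y{\left(b \right)} = - 10 b \left(7 + b\right)$ ($y{\left(b \right)} = - 5 \left(b + b\right) \left(b + 7\right) = - 5 \cdot 2 b \left(7 + b\right) = - 10 b \left(7 + b\right)$)
$28329 + \sqrt{-11722 + y{\left(\frac{29 - 2}{27 + a} \right)}} = 28329 + \sqrt{-11722 - 10 \frac{29 - 2}{27 - 69} \left(7 + \frac{29 - 2}{27 - 69}\right)} = 28329 + \sqrt{-11722 - 10 \frac{27}{-42} \left(7 + \frac{27}{-42}\right)} = 28329 + \sqrt{-11722 - 10 \cdot 27 \left(- \frac{1}{42}\right) \left(7 + 27 \left(- \frac{1}{42}\right)\right)} = 28329 + \sqrt{-11722 - - \frac{45 \left(7 - \frac{9}{14}\right)}{7}} = 28329 + \sqrt{-11722 - \left(- \frac{45}{7}\right) \frac{89}{14}} = 28329 + \sqrt{-11722 + \frac{4005}{98}} = 28329 + \sqrt{- \frac{1144751}{98}} = 28329 + \frac{i \sqrt{2289502}}{14}$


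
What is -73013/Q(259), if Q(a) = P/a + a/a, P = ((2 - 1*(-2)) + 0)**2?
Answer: -18910367/275 ≈ -68765.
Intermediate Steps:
P = 16 (P = ((2 + 2) + 0)**2 = (4 + 0)**2 = 4**2 = 16)
Q(a) = 1 + 16/a (Q(a) = 16/a + a/a = 16/a + 1 = 1 + 16/a)
-73013/Q(259) = -73013*259/(16 + 259) = -73013/((1/259)*275) = -73013/275/259 = -73013*259/275 = -18910367/275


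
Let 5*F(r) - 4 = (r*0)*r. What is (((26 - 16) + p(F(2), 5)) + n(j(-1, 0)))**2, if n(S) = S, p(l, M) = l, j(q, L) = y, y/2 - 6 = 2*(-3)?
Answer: 2916/25 ≈ 116.64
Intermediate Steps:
y = 0 (y = 12 + 2*(2*(-3)) = 12 + 2*(-6) = 12 - 12 = 0)
j(q, L) = 0
F(r) = 4/5 (F(r) = 4/5 + ((r*0)*r)/5 = 4/5 + (0*r)/5 = 4/5 + (1/5)*0 = 4/5 + 0 = 4/5)
(((26 - 16) + p(F(2), 5)) + n(j(-1, 0)))**2 = (((26 - 16) + 4/5) + 0)**2 = ((10 + 4/5) + 0)**2 = (54/5 + 0)**2 = (54/5)**2 = 2916/25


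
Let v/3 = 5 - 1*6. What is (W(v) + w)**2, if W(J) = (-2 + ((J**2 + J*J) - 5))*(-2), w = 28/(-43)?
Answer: 948676/1849 ≈ 513.08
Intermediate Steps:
v = -3 (v = 3*(5 - 1*6) = 3*(5 - 6) = 3*(-1) = -3)
w = -28/43 (w = 28*(-1/43) = -28/43 ≈ -0.65116)
W(J) = 14 - 4*J**2 (W(J) = (-2 + ((J**2 + J**2) - 5))*(-2) = (-2 + (2*J**2 - 5))*(-2) = (-2 + (-5 + 2*J**2))*(-2) = (-7 + 2*J**2)*(-2) = 14 - 4*J**2)
(W(v) + w)**2 = ((14 - 4*(-3)**2) - 28/43)**2 = ((14 - 4*9) - 28/43)**2 = ((14 - 36) - 28/43)**2 = (-22 - 28/43)**2 = (-974/43)**2 = 948676/1849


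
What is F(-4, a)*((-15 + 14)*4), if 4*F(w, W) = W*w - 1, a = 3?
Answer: 13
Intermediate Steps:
F(w, W) = -1/4 + W*w/4 (F(w, W) = (W*w - 1)/4 = (-1 + W*w)/4 = -1/4 + W*w/4)
F(-4, a)*((-15 + 14)*4) = (-1/4 + (1/4)*3*(-4))*((-15 + 14)*4) = (-1/4 - 3)*(-1*4) = -13/4*(-4) = 13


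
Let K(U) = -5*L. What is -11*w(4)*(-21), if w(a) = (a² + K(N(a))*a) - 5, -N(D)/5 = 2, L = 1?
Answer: -2079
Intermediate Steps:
N(D) = -10 (N(D) = -5*2 = -10)
K(U) = -5 (K(U) = -5*1 = -5)
w(a) = -5 + a² - 5*a (w(a) = (a² - 5*a) - 5 = -5 + a² - 5*a)
-11*w(4)*(-21) = -11*(-5 + 4² - 5*4)*(-21) = -11*(-5 + 16 - 20)*(-21) = -11*(-9)*(-21) = 99*(-21) = -2079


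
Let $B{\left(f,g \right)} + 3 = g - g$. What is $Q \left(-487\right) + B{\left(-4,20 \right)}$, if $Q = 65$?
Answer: $-31658$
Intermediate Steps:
$B{\left(f,g \right)} = -3$ ($B{\left(f,g \right)} = -3 + \left(g - g\right) = -3 + 0 = -3$)
$Q \left(-487\right) + B{\left(-4,20 \right)} = 65 \left(-487\right) - 3 = -31655 - 3 = -31658$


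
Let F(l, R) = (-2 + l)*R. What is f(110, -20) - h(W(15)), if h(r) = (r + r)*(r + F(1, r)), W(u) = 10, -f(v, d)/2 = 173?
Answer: -346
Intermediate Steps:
f(v, d) = -346 (f(v, d) = -2*173 = -346)
F(l, R) = R*(-2 + l)
h(r) = 0 (h(r) = (r + r)*(r + r*(-2 + 1)) = (2*r)*(r + r*(-1)) = (2*r)*(r - r) = (2*r)*0 = 0)
f(110, -20) - h(W(15)) = -346 - 1*0 = -346 + 0 = -346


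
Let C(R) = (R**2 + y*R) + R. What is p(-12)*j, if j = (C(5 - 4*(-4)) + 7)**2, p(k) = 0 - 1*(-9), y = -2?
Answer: 1640961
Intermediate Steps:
p(k) = 9 (p(k) = 0 + 9 = 9)
C(R) = R**2 - R (C(R) = (R**2 - 2*R) + R = R**2 - R)
j = 182329 (j = ((5 - 4*(-4))*(-1 + (5 - 4*(-4))) + 7)**2 = ((5 + 16)*(-1 + (5 + 16)) + 7)**2 = (21*(-1 + 21) + 7)**2 = (21*20 + 7)**2 = (420 + 7)**2 = 427**2 = 182329)
p(-12)*j = 9*182329 = 1640961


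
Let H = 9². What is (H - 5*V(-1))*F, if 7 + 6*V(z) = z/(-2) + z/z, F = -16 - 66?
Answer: -42107/6 ≈ -7017.8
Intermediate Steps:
F = -82
V(z) = -1 - z/12 (V(z) = -7/6 + (z/(-2) + z/z)/6 = -7/6 + (z*(-½) + 1)/6 = -7/6 + (-z/2 + 1)/6 = -7/6 + (1 - z/2)/6 = -7/6 + (⅙ - z/12) = -1 - z/12)
H = 81
(H - 5*V(-1))*F = (81 - 5*(-1 - 1/12*(-1)))*(-82) = (81 - 5*(-1 + 1/12))*(-82) = (81 - 5*(-11/12))*(-82) = (81 + 55/12)*(-82) = (1027/12)*(-82) = -42107/6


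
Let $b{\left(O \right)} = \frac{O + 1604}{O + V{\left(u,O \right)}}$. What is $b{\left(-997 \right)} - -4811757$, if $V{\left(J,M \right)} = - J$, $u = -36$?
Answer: $\frac{4624097870}{961} \approx 4.8118 \cdot 10^{6}$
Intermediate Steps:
$b{\left(O \right)} = \frac{1604 + O}{36 + O}$ ($b{\left(O \right)} = \frac{O + 1604}{O - -36} = \frac{1604 + O}{O + 36} = \frac{1604 + O}{36 + O}$)
$b{\left(-997 \right)} - -4811757 = \frac{1604 - 997}{36 - 997} - -4811757 = \frac{1}{-961} \cdot 607 + 4811757 = \left(- \frac{1}{961}\right) 607 + 4811757 = - \frac{607}{961} + 4811757 = \frac{4624097870}{961}$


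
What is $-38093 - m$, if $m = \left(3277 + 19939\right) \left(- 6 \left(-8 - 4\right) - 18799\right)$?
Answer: $434727939$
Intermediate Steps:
$m = -434766032$ ($m = 23216 \left(\left(-6\right) \left(-12\right) - 18799\right) = 23216 \left(72 - 18799\right) = 23216 \left(-18727\right) = -434766032$)
$-38093 - m = -38093 - -434766032 = -38093 + 434766032 = 434727939$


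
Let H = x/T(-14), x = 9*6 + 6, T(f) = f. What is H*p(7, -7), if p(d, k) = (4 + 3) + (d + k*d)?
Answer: 150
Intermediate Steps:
x = 60 (x = 54 + 6 = 60)
p(d, k) = 7 + d + d*k (p(d, k) = 7 + (d + d*k) = 7 + d + d*k)
H = -30/7 (H = 60/(-14) = 60*(-1/14) = -30/7 ≈ -4.2857)
H*p(7, -7) = -30*(7 + 7 + 7*(-7))/7 = -30*(7 + 7 - 49)/7 = -30/7*(-35) = 150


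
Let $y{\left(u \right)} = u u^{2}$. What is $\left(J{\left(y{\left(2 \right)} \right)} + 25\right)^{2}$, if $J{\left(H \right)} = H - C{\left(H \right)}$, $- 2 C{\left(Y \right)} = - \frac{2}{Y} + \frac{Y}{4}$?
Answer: $\frac{73441}{64} \approx 1147.5$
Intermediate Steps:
$C{\left(Y \right)} = \frac{1}{Y} - \frac{Y}{8}$ ($C{\left(Y \right)} = - \frac{- \frac{2}{Y} + \frac{Y}{4}}{2} = \frac{1}{Y} - \frac{Y}{8}$)
$y{\left(u \right)} = u^{3}$
$J{\left(H \right)} = - \frac{1}{H} + \frac{9 H}{8}$ ($J{\left(H \right)} = H - \left(\frac{1}{H} - \frac{H}{8}\right) = H + \left(- \frac{1}{H} + \frac{H}{8}\right) = - \frac{1}{H} + \frac{9 H}{8}$)
$\left(J{\left(y{\left(2 \right)} \right)} + 25\right)^{2} = \left(\left(- \frac{1}{2^{3}} + \frac{9 \cdot 2^{3}}{8}\right) + 25\right)^{2} = \left(\left(- \frac{1}{8} + \frac{9}{8} \cdot 8\right) + 25\right)^{2} = \left(\left(\left(-1\right) \frac{1}{8} + 9\right) + 25\right)^{2} = \left(\left(- \frac{1}{8} + 9\right) + 25\right)^{2} = \left(\frac{71}{8} + 25\right)^{2} = \left(\frac{271}{8}\right)^{2} = \frac{73441}{64}$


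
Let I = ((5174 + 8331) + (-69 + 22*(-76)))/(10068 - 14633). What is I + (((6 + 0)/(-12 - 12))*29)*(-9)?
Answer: 1144409/18260 ≈ 62.673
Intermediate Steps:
I = -11764/4565 (I = (13505 + (-69 - 1672))/(-4565) = (13505 - 1741)*(-1/4565) = 11764*(-1/4565) = -11764/4565 ≈ -2.5770)
I + (((6 + 0)/(-12 - 12))*29)*(-9) = -11764/4565 + (((6 + 0)/(-12 - 12))*29)*(-9) = -11764/4565 + ((6/(-24))*29)*(-9) = -11764/4565 + ((6*(-1/24))*29)*(-9) = -11764/4565 - ¼*29*(-9) = -11764/4565 - 29/4*(-9) = -11764/4565 + 261/4 = 1144409/18260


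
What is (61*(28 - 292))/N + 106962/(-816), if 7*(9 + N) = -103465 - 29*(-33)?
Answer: -259028887/1992808 ≈ -129.98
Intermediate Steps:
N = -14653 (N = -9 + (-103465 - 29*(-33))/7 = -9 + (-103465 - 1*(-957))/7 = -9 + (-103465 + 957)/7 = -9 + (1/7)*(-102508) = -9 - 14644 = -14653)
(61*(28 - 292))/N + 106962/(-816) = (61*(28 - 292))/(-14653) + 106962/(-816) = (61*(-264))*(-1/14653) + 106962*(-1/816) = -16104*(-1/14653) - 17827/136 = 16104/14653 - 17827/136 = -259028887/1992808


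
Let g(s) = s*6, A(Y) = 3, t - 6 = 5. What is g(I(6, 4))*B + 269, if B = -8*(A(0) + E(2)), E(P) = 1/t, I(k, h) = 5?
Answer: -5201/11 ≈ -472.82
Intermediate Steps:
t = 11 (t = 6 + 5 = 11)
E(P) = 1/11
g(s) = 6*s
B = -272/11 (B = -8*(3 + 1/11) = -8*34/11 = -272/11 ≈ -24.727)
g(I(6, 4))*B + 269 = (6*5)*(-272/11) + 269 = 30*(-272/11) + 269 = -8160/11 + 269 = -5201/11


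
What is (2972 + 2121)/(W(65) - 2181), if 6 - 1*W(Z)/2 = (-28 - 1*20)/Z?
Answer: -331045/140889 ≈ -2.3497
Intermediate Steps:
W(Z) = 12 + 96/Z (W(Z) = 12 - 2*(-28 - 1*20)/Z = 12 - 2*(-28 - 20)/Z = 12 - (-96)/Z = 12 + 96/Z)
(2972 + 2121)/(W(65) - 2181) = (2972 + 2121)/((12 + 96/65) - 2181) = 5093/((12 + 96*(1/65)) - 2181) = 5093/((12 + 96/65) - 2181) = 5093/(876/65 - 2181) = 5093/(-140889/65) = 5093*(-65/140889) = -331045/140889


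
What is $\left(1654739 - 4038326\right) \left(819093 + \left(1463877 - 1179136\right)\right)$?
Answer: $-2631084372558$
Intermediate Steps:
$\left(1654739 - 4038326\right) \left(819093 + \left(1463877 - 1179136\right)\right) = - 2383587 \left(819093 + \left(1463877 - 1179136\right)\right) = - 2383587 \left(819093 + 284741\right) = \left(-2383587\right) 1103834 = -2631084372558$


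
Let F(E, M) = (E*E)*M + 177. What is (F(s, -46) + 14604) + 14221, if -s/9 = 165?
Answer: -101411348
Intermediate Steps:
s = -1485 (s = -9*165 = -1485)
F(E, M) = 177 + M*E² (F(E, M) = E²*M + 177 = M*E² + 177 = 177 + M*E²)
(F(s, -46) + 14604) + 14221 = ((177 - 46*(-1485)²) + 14604) + 14221 = ((177 - 46*2205225) + 14604) + 14221 = ((177 - 101440350) + 14604) + 14221 = (-101440173 + 14604) + 14221 = -101425569 + 14221 = -101411348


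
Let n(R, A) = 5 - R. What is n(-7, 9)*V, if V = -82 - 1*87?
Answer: -2028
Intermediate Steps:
V = -169 (V = -82 - 87 = -169)
n(-7, 9)*V = (5 - 1*(-7))*(-169) = (5 + 7)*(-169) = 12*(-169) = -2028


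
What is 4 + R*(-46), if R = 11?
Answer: -502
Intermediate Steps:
4 + R*(-46) = 4 + 11*(-46) = 4 - 506 = -502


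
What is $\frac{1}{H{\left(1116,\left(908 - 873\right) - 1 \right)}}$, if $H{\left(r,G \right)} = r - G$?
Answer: $\frac{1}{1082} \approx 0.00092421$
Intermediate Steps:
$\frac{1}{H{\left(1116,\left(908 - 873\right) - 1 \right)}} = \frac{1}{1116 - \left(\left(908 - 873\right) - 1\right)} = \frac{1}{1116 - \left(35 - 1\right)} = \frac{1}{1116 - 34} = \frac{1}{1082}$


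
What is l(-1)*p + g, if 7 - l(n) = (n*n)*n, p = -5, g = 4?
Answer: -36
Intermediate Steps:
l(n) = 7 - n³ (l(n) = 7 - n*n*n = 7 - n²*n = 7 - n³)
l(-1)*p + g = (7 - 1*(-1)³)*(-5) + 4 = (7 - 1*(-1))*(-5) + 4 = (7 + 1)*(-5) + 4 = 8*(-5) + 4 = -40 + 4 = -36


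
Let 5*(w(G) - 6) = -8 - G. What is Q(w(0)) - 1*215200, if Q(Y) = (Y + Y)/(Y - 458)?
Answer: -122018411/567 ≈ -2.1520e+5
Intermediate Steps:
w(G) = 22/5 - G/5 (w(G) = 6 + (-8 - G)/5 = 6 + (-8/5 - G/5) = 22/5 - G/5)
Q(Y) = 2*Y/(-458 + Y) (Q(Y) = (2*Y)/(-458 + Y) = 2*Y/(-458 + Y))
Q(w(0)) - 1*215200 = 2*(22/5 - ⅕*0)/(-458 + (22/5 - ⅕*0)) - 1*215200 = 2*(22/5 + 0)/(-458 + (22/5 + 0)) - 215200 = 2*(22/5)/(-458 + 22/5) - 215200 = 2*(22/5)/(-2268/5) - 215200 = 2*(22/5)*(-5/2268) - 215200 = -11/567 - 215200 = -122018411/567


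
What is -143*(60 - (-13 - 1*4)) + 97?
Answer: -10914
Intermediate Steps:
-143*(60 - (-13 - 1*4)) + 97 = -143*(60 - (-13 - 4)) + 97 = -143*(60 - 1*(-17)) + 97 = -143*(60 + 17) + 97 = -143*77 + 97 = -11011 + 97 = -10914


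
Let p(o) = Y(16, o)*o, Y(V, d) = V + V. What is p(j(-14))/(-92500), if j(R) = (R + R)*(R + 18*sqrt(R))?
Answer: -3136/23125 + 4032*I*sqrt(14)/23125 ≈ -0.13561 + 0.65238*I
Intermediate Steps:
Y(V, d) = 2*V
j(R) = 2*R*(R + 18*sqrt(R)) (j(R) = (2*R)*(R + 18*sqrt(R)) = 2*R*(R + 18*sqrt(R)))
p(o) = 32*o (p(o) = (2*16)*o = 32*o)
p(j(-14))/(-92500) = (32*(2*(-14)**2 + 36*(-14)**(3/2)))/(-92500) = (32*(2*196 + 36*(-14*I*sqrt(14))))*(-1/92500) = (32*(392 - 504*I*sqrt(14)))*(-1/92500) = (12544 - 16128*I*sqrt(14))*(-1/92500) = -3136/23125 + 4032*I*sqrt(14)/23125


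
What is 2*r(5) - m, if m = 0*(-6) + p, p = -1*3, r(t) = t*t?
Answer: 53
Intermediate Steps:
r(t) = t²
p = -3
m = -3 (m = 0*(-6) - 3 = 0 - 3 = -3)
2*r(5) - m = 2*5² - 1*(-3) = 2*25 + 3 = 50 + 3 = 53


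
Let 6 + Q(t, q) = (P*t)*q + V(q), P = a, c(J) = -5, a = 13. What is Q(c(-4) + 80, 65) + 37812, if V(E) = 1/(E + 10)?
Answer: 7588576/75 ≈ 1.0118e+5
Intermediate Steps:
V(E) = 1/(10 + E)
P = 13
Q(t, q) = -6 + 1/(10 + q) + 13*q*t (Q(t, q) = -6 + ((13*t)*q + 1/(10 + q)) = -6 + (13*q*t + 1/(10 + q)) = -6 + (1/(10 + q) + 13*q*t) = -6 + 1/(10 + q) + 13*q*t)
Q(c(-4) + 80, 65) + 37812 = (1 + (-6 + 13*65*(-5 + 80))*(10 + 65))/(10 + 65) + 37812 = (1 + (-6 + 13*65*75)*75)/75 + 37812 = (1 + (-6 + 63375)*75)/75 + 37812 = (1 + 63369*75)/75 + 37812 = (1 + 4752675)/75 + 37812 = (1/75)*4752676 + 37812 = 4752676/75 + 37812 = 7588576/75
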